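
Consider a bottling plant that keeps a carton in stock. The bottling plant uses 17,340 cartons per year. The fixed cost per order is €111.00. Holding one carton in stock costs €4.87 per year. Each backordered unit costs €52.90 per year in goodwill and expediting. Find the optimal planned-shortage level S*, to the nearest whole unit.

S* ≈ 78 cartons

With planned backorders, Q* = √(2DS/H) · √((H+B)/B).
√(2DS/H) = √(2 × 17,340 × 111 / 4.87) = 889.071.
√((H+B)/B) = √((4.87+52.9)/52.9) = 1.0450.
Q* ≈ 929.095.
S* = Q* · H/(H+B) = 929.095 × 4.87/57.77 ≈ 78.322.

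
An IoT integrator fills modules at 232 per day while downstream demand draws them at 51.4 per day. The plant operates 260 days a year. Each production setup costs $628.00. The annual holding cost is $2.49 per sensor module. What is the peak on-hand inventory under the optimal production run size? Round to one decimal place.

Annual demand D = 51.4 × 260 = 13,364.
Production build-up factor (1 − d/p) = 1 − 51.4/232 = 0.7784.
Q* = √(2DS / (H(1 − d/p))) = √(2 × 13,364 × 628 / (2.49 × 0.7784)).
= √(16,785,184 / 1.9383) ≈ 2942.717.
Maximum inventory = Q*(1 − d/p) = 2942.717 × 0.7784 ≈ 2290.753.

I_max ≈ 2,290.8 modules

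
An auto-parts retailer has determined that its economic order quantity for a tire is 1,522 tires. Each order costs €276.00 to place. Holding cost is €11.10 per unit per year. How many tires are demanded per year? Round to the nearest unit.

Invert the EOQ relation Q*² = 2DS/H.
From Q* = √(2DS/H): D = Q*²H / (2S) = 1,522² × 11.1 / (2 × 276) = 46581.472.

D ≈ 46,581 tires per year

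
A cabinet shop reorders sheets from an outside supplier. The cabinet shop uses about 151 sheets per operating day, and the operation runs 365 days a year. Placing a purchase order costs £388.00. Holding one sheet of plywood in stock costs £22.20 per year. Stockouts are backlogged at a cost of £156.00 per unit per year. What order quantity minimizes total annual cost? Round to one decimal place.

Q* ≈ 1,483.5 sheets

Annual demand D = 151 × 365 = 55,115.
With planned backorders, Q* = √(2DS/H) · √((H+B)/B).
√(2DS/H) = √(2 × 55,115 × 388 / 22.2) = 1387.999.
√((H+B)/B) = √((22.2+156)/156) = 1.0688.
Q* ≈ 1483.477.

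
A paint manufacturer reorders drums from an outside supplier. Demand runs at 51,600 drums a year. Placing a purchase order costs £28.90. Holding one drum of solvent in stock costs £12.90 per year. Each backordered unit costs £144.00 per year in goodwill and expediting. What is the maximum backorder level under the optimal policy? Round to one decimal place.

With planned backorders, Q* = √(2DS/H) · √((H+B)/B).
√(2DS/H) = √(2 × 51,600 × 28.9 / 12.9) = 480.833.
√((H+B)/B) = √((12.9+144)/144) = 1.0438.
Q* ≈ 501.908.
S* = Q* · H/(H+B) = 501.908 × 12.9/156.9 ≈ 41.266.

S* ≈ 41.3 drums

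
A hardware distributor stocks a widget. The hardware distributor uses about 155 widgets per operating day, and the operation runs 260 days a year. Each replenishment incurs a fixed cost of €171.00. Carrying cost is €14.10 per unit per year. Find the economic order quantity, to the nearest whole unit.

Annual demand D = 155 × 260 = 40,300.
EOQ = √(2DS / H) = √(2 × 40,300 × 171 / 14.1).
= √(13,782,600 / 14.1) = √977,489.3617 ≈ 988.681.

Q* ≈ 989 widgets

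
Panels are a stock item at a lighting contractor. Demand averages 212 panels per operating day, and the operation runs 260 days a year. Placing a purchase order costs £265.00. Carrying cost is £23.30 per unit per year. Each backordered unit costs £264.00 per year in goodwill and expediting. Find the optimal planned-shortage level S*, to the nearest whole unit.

S* ≈ 95 panels

Annual demand D = 212 × 260 = 55,120.
With planned backorders, Q* = √(2DS/H) · √((H+B)/B).
√(2DS/H) = √(2 × 55,120 × 265 / 23.3) = 1119.733.
√((H+B)/B) = √((23.3+264)/264) = 1.0432.
Q* ≈ 1168.101.
S* = Q* · H/(H+B) = 1168.101 × 23.3/287.3 ≈ 94.733.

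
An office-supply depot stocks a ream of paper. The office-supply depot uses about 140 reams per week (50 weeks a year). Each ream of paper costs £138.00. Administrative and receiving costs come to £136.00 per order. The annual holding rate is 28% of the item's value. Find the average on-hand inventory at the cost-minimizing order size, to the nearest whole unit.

Average inventory ≈ 111 reams

Annual demand D = 140 × 50 = 7,000.
Holding cost H = 0.28 × £138.00 = £38.6400 per unit per year.
Q* = √(2DS/H) = √(2 × 7,000 × 136 / 38.64) ≈ 221.98.
Average inventory = Q*/2 ≈ 221.98 / 2 = 110.990.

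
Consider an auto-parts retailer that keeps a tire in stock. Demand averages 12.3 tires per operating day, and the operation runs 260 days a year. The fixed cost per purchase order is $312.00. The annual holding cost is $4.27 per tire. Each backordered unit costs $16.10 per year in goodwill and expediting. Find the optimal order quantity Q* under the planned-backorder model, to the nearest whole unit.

Annual demand D = 12.3 × 260 = 3,198.
With planned backorders, Q* = √(2DS/H) · √((H+B)/B).
√(2DS/H) = √(2 × 3,198 × 312 / 4.27) = 683.624.
√((H+B)/B) = √((4.27+16.1)/16.1) = 1.1248.
Q* ≈ 768.954.

Q* ≈ 769 tires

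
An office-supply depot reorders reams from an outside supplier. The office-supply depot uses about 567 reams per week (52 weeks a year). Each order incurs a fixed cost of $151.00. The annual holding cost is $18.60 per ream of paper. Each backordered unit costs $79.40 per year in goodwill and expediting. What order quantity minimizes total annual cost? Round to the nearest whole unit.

Q* ≈ 769 reams

Annual demand D = 567 × 52 = 29,484.
With planned backorders, Q* = √(2DS/H) · √((H+B)/B).
√(2DS/H) = √(2 × 29,484 × 151 / 18.6) = 691.895.
√((H+B)/B) = √((18.6+79.4)/79.4) = 1.1110.
Q* ≈ 768.675.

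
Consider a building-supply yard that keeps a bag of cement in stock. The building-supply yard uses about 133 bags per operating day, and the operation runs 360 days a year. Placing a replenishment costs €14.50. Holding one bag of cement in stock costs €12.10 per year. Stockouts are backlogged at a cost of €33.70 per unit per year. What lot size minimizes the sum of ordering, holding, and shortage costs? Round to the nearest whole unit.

Q* ≈ 395 bags

Annual demand D = 133 × 360 = 47,880.
With planned backorders, Q* = √(2DS/H) · √((H+B)/B).
√(2DS/H) = √(2 × 47,880 × 14.5 / 12.1) = 338.753.
√((H+B)/B) = √((12.1+33.7)/33.7) = 1.1658.
Q* ≈ 394.913.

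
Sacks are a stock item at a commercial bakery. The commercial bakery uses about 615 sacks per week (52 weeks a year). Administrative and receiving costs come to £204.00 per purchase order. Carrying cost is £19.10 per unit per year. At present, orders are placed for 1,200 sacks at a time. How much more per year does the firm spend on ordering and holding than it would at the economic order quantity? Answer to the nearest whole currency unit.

Annual demand D = 615 × 52 = 31,980.
EOQ = √(2DS/H) = √(2 × 31,980 × 204 / 19.1) ≈ 826.52.
Cost at Q* = (D/Q*)S + (Q*/2)H = √(2DSH) ≈ £15,786.51.
Cost at Q = 1,200: (31,980/1,200)×204 + (1,200/2)×19.1 = £5,436.60 + £11,460.00 = £16,896.60.
Excess = £16,896.60 − £15,786.51 = £1,110.09.

Extra cost ≈ £1,110 per year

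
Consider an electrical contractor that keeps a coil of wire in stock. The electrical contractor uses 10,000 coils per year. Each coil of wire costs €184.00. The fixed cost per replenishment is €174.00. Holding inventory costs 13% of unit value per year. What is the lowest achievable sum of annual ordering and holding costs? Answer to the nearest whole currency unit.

TC* ≈ €9,124

Holding cost H = 0.13 × €184.00 = €23.9200 per unit per year.
Q* = √(2DS/H) = √(2 × 10,000 × 174 / 23.92) ≈ 381.42.
At the optimum the two cost components are equal, so total cost = 2·(Q*/2)H = Q*·H.
Minimum total = √(2DSH) = √(2 × 10,000 × 174 × 23.92) ≈ 9123.683.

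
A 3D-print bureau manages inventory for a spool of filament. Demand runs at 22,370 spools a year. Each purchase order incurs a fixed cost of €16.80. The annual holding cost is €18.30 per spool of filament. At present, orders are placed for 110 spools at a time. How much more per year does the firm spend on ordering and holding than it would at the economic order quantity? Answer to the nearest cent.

Extra cost ≈ €714.25 per year

EOQ = √(2DS/H) = √(2 × 22,370 × 16.8 / 18.3) ≈ 202.66.
Cost at Q* = (D/Q*)S + (Q*/2)H = √(2DSH) ≈ €3,708.76.
Cost at Q = 110: (22,370/110)×16.8 + (110/2)×18.3 = €3,416.51 + €1,006.50 = €4,423.01.
Excess = €4,423.01 − €3,708.76 = €714.25.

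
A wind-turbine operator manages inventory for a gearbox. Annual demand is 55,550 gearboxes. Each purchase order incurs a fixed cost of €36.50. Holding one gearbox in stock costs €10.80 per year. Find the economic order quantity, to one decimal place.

Q* ≈ 612.8 gearboxes

EOQ = √(2DS / H) = √(2 × 55,550 × 36.5 / 10.8).
= √(4,055,150 / 10.8) = √375,476.8519 ≈ 612.762.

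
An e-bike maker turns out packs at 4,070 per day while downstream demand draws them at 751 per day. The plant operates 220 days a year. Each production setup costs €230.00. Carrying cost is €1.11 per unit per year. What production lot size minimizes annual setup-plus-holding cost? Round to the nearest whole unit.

Q* ≈ 9,163 packs

Annual demand D = 751 × 220 = 165,220.
Production build-up factor (1 − d/p) = 1 − 751/4,070 = 0.8155.
Q* = √(2DS / (H(1 − d/p))) = √(2 × 165,220 × 230 / (1.11 × 0.8155)).
= √(76,001,200 / 0.9052) ≈ 9163.098.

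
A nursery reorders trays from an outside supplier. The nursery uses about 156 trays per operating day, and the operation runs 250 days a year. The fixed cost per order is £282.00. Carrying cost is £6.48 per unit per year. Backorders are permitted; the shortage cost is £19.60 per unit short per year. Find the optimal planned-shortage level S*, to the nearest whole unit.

S* ≈ 528 trays

Annual demand D = 156 × 250 = 39,000.
With planned backorders, Q* = √(2DS/H) · √((H+B)/B).
√(2DS/H) = √(2 × 39,000 × 282 / 6.48) = 1842.402.
√((H+B)/B) = √((6.48+19.6)/19.6) = 1.1535.
Q* ≈ 2125.250.
S* = Q* · H/(H+B) = 2125.250 × 6.48/26.08 ≈ 528.053.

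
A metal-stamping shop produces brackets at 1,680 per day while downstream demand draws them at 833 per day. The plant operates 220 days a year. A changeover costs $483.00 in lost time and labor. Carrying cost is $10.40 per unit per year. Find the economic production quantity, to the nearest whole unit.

Annual demand D = 833 × 220 = 183,260.
Production build-up factor (1 − d/p) = 1 − 833/1,680 = 0.5042.
Q* = √(2DS / (H(1 − d/p))) = √(2 × 183,260 × 483 / (10.4 × 0.5042)).
= √(177,029,160 / 5.2433) ≈ 5810.569.

Q* ≈ 5,811 brackets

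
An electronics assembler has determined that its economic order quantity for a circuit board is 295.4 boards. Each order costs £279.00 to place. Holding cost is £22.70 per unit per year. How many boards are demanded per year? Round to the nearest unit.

The basic EOQ model gives Q* = √(2DS/H); rearrange for the unknown.
From Q* = √(2DS/H): D = Q*²H / (2S) = 295.4² × 22.7 / (2 × 279) = 3549.872.

D ≈ 3,550 boards per year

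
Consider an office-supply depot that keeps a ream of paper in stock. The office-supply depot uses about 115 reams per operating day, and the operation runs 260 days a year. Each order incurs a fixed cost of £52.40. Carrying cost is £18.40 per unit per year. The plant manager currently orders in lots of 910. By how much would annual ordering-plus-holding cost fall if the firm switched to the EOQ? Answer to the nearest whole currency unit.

Extra cost ≈ £2,501 per year

Annual demand D = 115 × 260 = 29,900.
EOQ = √(2DS/H) = √(2 × 29,900 × 52.4 / 18.4) ≈ 412.67.
Cost at Q* = (D/Q*)S + (Q*/2)H = √(2DSH) ≈ £7,593.21.
Cost at Q = 910: (29,900/910)×52.4 + (910/2)×18.4 = £1,721.71 + £8,372.00 = £10,093.71.
Excess = £10,093.71 − £7,593.21 = £2,500.51.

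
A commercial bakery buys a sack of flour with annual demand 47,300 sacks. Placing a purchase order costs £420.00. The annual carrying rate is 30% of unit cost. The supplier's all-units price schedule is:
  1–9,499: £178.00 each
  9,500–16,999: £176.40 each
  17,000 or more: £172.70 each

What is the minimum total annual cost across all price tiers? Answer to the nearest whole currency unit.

TC* ≈ £8,465,462

Holding cost per unit per year at price C is H = 0.30·C.
Candidates are each tier's EOQ (if it falls in that tier) and each price-break quantity.
EOQ at £178.00 = 862.6 (feasible in tier 1): TC = 47,300×£178.00 + (47,300/862.6)×420 + (862.6/2)×0.30×£178.00 = £8,465,461.79.
EOQ at £176.40 = 866.5 < 9500, so use break Q=9500: TC = 47,300×£176.40 + (47,300/9500.0)×420 + (9500.0/2)×0.30×£176.40 = £8,597,181.16.
EOQ at £172.70 = 875.7 < 17000, so use break Q=17000: TC = 47,300×£172.70 + (47,300/17000.0)×420 + (17000.0/2)×0.30×£172.70 = £8,610,263.59.
Lowest total cost among the candidates is at Q = 862.6.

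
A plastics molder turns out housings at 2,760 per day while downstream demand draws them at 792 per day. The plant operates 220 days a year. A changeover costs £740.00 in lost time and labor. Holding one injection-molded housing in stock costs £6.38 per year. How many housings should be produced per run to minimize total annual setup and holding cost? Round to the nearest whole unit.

Annual demand D = 792 × 220 = 174,240.
Production build-up factor (1 − d/p) = 1 − 792/2,760 = 0.7130.
Q* = √(2DS / (H(1 − d/p))) = √(2 × 174,240 × 740 / (6.38 × 0.7130)).
= √(257,875,200 / 4.5492) ≈ 7528.985.

Q* ≈ 7,529 housings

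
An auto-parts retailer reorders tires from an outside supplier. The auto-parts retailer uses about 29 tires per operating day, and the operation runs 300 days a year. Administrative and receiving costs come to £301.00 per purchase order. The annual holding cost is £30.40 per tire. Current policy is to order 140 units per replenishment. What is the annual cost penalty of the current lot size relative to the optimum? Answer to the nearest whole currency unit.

Annual demand D = 29 × 300 = 8,700.
EOQ = √(2DS/H) = √(2 × 8,700 × 301 / 30.4) ≈ 415.07.
Cost at Q* = (D/Q*)S + (Q*/2)H = √(2DSH) ≈ £12,618.12.
Cost at Q = 140: (8,700/140)×301 + (140/2)×30.4 = £18,705.00 + £2,128.00 = £20,833.00.
Excess = £20,833.00 − £12,618.12 = £8,214.88.

Extra cost ≈ £8,215 per year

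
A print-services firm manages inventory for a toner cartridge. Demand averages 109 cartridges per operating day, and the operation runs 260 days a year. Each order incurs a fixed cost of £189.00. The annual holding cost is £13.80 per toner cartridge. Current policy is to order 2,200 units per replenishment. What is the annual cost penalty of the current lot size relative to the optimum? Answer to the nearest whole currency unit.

Extra cost ≈ £5,456 per year

Annual demand D = 109 × 260 = 28,340.
EOQ = √(2DS/H) = √(2 × 28,340 × 189 / 13.8) ≈ 881.06.
Cost at Q* = (D/Q*)S + (Q*/2)H = √(2DSH) ≈ £12,158.65.
Cost at Q = 2,200: (28,340/2,200)×189 + (2,200/2)×13.8 = £2,434.66 + £15,180.00 = £17,614.66.
Excess = £17,614.66 − £12,158.65 = £5,456.01.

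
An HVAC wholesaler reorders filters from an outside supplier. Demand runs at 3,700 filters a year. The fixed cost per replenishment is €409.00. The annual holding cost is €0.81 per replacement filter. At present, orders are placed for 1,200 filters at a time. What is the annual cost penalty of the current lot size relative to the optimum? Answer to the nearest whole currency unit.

EOQ = √(2DS/H) = √(2 × 3,700 × 409 / 0.81) ≈ 1933.01.
Cost at Q* = (D/Q*)S + (Q*/2)H = √(2DSH) ≈ €1,565.74.
Cost at Q = 1,200: (3,700/1,200)×409 + (1,200/2)×0.81 = €1,261.08 + €486.00 = €1,747.08.
Excess = €1,747.08 − €1,565.74 = €181.34.

Extra cost ≈ €181 per year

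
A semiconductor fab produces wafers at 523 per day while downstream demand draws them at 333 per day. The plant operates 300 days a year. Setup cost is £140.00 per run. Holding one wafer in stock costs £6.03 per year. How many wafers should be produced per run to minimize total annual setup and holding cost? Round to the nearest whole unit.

Q* ≈ 3,573 wafers

Annual demand D = 333 × 300 = 99,900.
Production build-up factor (1 − d/p) = 1 − 333/523 = 0.3633.
Q* = √(2DS / (H(1 − d/p))) = √(2 × 99,900 × 140 / (6.03 × 0.3633)).
= √(27,972,000 / 2.1906) ≈ 3573.363.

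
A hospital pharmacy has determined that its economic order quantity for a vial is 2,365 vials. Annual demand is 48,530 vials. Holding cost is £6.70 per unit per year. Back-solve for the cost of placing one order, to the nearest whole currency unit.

Squaring Q* = √(2DS/H) gives Q*² = 2DS/H.
From Q* = √(2DS/H): S = Q*²H / (2D) = 2,365² × 6.7 / (2 × 48,530) = 386.0973.

S ≈ £386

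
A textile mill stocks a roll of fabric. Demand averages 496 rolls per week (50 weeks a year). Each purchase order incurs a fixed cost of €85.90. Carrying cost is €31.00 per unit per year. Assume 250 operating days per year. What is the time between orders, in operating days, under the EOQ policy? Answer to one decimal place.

T ≈ 3.7 days

Annual demand D = 496 × 50 = 24,800.
The optimal lot size = √(2DS/H) = √(2 × 24,800 × 85.9 / 31) ≈ 370.73.
Cycle time = Q*/D × 250 = 370.73 / 24,800 × 250 ≈ 3.737 days.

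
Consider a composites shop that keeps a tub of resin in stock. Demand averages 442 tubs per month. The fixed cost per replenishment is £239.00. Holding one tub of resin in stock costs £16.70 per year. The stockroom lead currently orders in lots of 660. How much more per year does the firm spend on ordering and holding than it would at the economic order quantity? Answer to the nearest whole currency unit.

Extra cost ≈ £925 per year

Annual demand D = 442 × 12 = 5,304.
EOQ = √(2DS/H) = √(2 × 5,304 × 239 / 16.7) ≈ 389.63.
Cost at Q* = (D/Q*)S + (Q*/2)H = √(2DSH) ≈ £6,506.90.
Cost at Q = 660: (5,304/660)×239 + (660/2)×16.7 = £1,920.69 + £5,511.00 = £7,431.69.
Excess = £7,431.69 − £6,506.90 = £924.79.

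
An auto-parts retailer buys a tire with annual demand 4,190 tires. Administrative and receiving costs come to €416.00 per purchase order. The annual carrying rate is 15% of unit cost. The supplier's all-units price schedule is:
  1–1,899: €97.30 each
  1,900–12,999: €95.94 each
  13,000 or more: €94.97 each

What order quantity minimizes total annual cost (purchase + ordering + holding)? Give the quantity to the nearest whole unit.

Holding cost per unit per year at price C is H = 0.15·C.
Evaluate total cost at each tier's feasible EOQ or, if the EOQ is below the tier, at the tier's minimum quantity.
EOQ at €97.30 = 488.7 (feasible in tier 1): TC = 4,190×€97.30 + (4,190/488.7)×416 + (488.7/2)×0.15×€97.30 = €414,819.98.
EOQ at €95.94 = 492.2 < 1900, so use break Q=1900: TC = 4,190×€95.94 + (4,190/1900.0)×416 + (1900.0/2)×0.15×€95.94 = €416,577.44.
EOQ at €94.97 = 494.7 < 13000, so use break Q=13000: TC = 4,190×€94.97 + (4,190/13000.0)×416 + (13000.0/2)×0.15×€94.97 = €490,654.13.
Lowest total cost is €414,819.98 at Q = 488.7.

Q* ≈ 489 tires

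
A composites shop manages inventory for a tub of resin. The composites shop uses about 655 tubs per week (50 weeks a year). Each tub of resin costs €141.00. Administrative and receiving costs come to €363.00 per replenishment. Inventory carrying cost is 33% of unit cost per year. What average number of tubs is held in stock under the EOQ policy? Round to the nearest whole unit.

Annual demand D = 655 × 50 = 32,750.
Holding cost H = 0.33 × €141.00 = €46.5300 per unit per year.
Q* = √(2DS/H) = √(2 × 32,750 × 363 / 46.53) ≈ 714.84.
Average inventory = Q*/2 ≈ 714.84 / 2 = 357.419.

Average inventory ≈ 357 tubs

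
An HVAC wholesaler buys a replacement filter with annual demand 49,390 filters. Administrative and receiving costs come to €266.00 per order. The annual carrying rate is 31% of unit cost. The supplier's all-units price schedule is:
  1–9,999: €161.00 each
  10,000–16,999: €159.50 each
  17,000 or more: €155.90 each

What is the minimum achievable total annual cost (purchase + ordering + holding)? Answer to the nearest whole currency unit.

TC* ≈ €7,988,003

Holding cost per unit per year at price C is H = 0.31·C.
Evaluate total cost at each tier's feasible EOQ or, if the EOQ is below the tier, at the tier's minimum quantity.
EOQ at €161.00 = 725.6 (feasible in tier 1): TC = 49,390×€161.00 + (49,390/725.6)×266 + (725.6/2)×0.31×€161.00 = €7,988,003.38.
EOQ at €159.50 = 729.0 < 10000, so use break Q=10000: TC = 49,390×€159.50 + (49,390/10000.0)×266 + (10000.0/2)×0.31×€159.50 = €8,126,243.77.
EOQ at €155.90 = 737.3 < 17000, so use break Q=17000: TC = 49,390×€155.90 + (49,390/17000.0)×266 + (17000.0/2)×0.31×€155.90 = €8,111,470.31.
Lowest total cost among the candidates is at Q = 725.6.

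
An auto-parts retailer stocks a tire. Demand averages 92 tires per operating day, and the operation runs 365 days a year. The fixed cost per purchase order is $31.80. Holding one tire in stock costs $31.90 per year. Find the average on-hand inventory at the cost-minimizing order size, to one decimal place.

Annual demand D = 92 × 365 = 33,580.
EOQ = √(2DS/H) = √(2 × 33,580 × 31.8 / 31.9) ≈ 258.75.
Average inventory = Q*/2 ≈ 258.75 / 2 = 129.373.

Average inventory ≈ 129.4 tires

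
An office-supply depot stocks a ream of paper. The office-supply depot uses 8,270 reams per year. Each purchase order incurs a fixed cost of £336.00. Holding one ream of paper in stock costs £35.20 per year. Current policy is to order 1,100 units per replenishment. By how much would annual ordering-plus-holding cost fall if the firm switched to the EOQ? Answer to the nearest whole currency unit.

EOQ = √(2DS/H) = √(2 × 8,270 × 336 / 35.2) ≈ 397.34.
Cost at Q* = (D/Q*)S + (Q*/2)H = √(2DSH) ≈ £13,986.49.
Cost at Q = 1,100: (8,270/1,100)×336 + (1,100/2)×35.2 = £2,526.11 + £19,360.00 = £21,886.11.
Excess = £21,886.11 − £13,986.49 = £7,899.62.

Extra cost ≈ £7,900 per year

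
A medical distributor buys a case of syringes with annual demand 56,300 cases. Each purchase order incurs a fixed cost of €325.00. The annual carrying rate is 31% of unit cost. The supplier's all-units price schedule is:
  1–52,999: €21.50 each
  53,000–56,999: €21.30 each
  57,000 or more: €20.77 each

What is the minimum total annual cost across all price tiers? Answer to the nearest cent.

TC* ≈ €1,226,067.48

Holding cost per unit per year at price C is H = 0.31·C.
Evaluate total cost at each tier's feasible EOQ or, if the EOQ is below the tier, at the tier's minimum quantity.
EOQ at €21.50 = 2343.2 (feasible in tier 1): TC = 56,300×€21.50 + (56,300/2343.2)×325 + (2343.2/2)×0.31×€21.50 = €1,226,067.48.
EOQ at €21.30 = 2354.2 < 53000, so use break Q=53000: TC = 56,300×€21.30 + (56,300/53000.0)×325 + (53000.0/2)×0.31×€21.30 = €1,374,514.74.
EOQ at €20.77 = 2384.0 < 57000, so use break Q=57000: TC = 56,300×€20.77 + (56,300/57000.0)×325 + (57000.0/2)×0.31×€20.77 = €1,353,174.96.
Lowest total cost among the candidates is at Q = 2343.2.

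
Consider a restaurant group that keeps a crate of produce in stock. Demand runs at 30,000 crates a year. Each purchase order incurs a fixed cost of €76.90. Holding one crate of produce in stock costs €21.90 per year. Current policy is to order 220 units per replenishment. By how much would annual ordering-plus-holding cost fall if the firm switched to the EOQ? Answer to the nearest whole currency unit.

EOQ = √(2DS/H) = √(2 × 30,000 × 76.9 / 21.9) ≈ 459.00.
Cost at Q* = (D/Q*)S + (Q*/2)H = √(2DSH) ≈ €10,052.19.
Cost at Q = 220: (30,000/220)×76.9 + (220/2)×21.9 = €10,486.36 + €2,409.00 = €12,895.36.
Excess = €12,895.36 − €10,052.19 = €2,843.17.

Extra cost ≈ €2,843 per year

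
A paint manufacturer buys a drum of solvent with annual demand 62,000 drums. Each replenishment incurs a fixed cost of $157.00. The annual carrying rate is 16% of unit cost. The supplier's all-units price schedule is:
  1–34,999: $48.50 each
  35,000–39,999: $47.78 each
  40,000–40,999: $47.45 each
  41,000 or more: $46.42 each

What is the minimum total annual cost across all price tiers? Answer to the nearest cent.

TC* ≈ $3,019,291.12

Holding cost per unit per year at price C is H = 0.16·C.
Evaluate total cost at each tier's feasible EOQ or, if the EOQ is below the tier, at the tier's minimum quantity.
EOQ at $48.50 = 1583.9 (feasible in tier 1): TC = 62,000×$48.50 + (62,000/1583.9)×157 + (1583.9/2)×0.16×$48.50 = $3,019,291.12.
EOQ at $47.78 = 1595.8 < 35000, so use break Q=35000: TC = 62,000×$47.78 + (62,000/35000.0)×157 + (35000.0/2)×0.16×$47.78 = $3,096,422.11.
EOQ at $47.45 = 1601.3 < 40000, so use break Q=40000: TC = 62,000×$47.45 + (62,000/40000.0)×157 + (40000.0/2)×0.16×$47.45 = $3,093,983.35.
EOQ at $46.42 = 1619.0 < 41000, so use break Q=41000: TC = 62,000×$46.42 + (62,000/41000.0)×157 + (41000.0/2)×0.16×$46.42 = $3,030,535.01.
Lowest total cost among the candidates is at Q = 1583.9.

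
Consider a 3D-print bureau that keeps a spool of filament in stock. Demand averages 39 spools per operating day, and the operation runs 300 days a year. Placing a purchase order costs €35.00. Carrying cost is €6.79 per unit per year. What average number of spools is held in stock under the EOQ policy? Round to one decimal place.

Annual demand D = 39 × 300 = 11,700.
EOQ = √(2DS/H) = √(2 × 11,700 × 35 / 6.79) ≈ 347.30.
Average inventory = Q*/2 ≈ 347.30 / 2 = 173.651.

Average inventory ≈ 173.7 spools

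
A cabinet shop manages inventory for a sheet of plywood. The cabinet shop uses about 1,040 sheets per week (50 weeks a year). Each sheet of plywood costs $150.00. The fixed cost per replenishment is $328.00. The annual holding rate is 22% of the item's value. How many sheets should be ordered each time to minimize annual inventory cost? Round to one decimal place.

Q* ≈ 1,016.7 sheets

Annual demand D = 1,040 × 50 = 52,000.
Holding cost H = 0.22 × $150.00 = $33.0000 per unit per year.
EOQ = √(2DS / H) = √(2 × 52,000 × 328 / 33).
= √(34,112,000 / 33) = √1,033,696.9697 ≈ 1016.709.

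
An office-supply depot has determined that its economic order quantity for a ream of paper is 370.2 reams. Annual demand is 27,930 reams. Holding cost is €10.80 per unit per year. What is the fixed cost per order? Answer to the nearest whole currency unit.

S ≈ €26

Squaring Q* = √(2DS/H) gives Q*² = 2DS/H.
From Q* = √(2DS/H): S = Q*²H / (2D) = 370.2² × 10.8 / (2 × 27,930) = 26.4969.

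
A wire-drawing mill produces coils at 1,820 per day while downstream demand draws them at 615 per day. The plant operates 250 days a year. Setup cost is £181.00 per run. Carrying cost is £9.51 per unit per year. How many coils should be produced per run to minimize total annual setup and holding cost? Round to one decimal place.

Annual demand D = 615 × 250 = 153,750.
Production build-up factor (1 − d/p) = 1 − 615/1,820 = 0.6621.
Q* = √(2DS / (H(1 − d/p))) = √(2 × 153,750 × 181 / (9.51 × 0.6621)).
= √(55,657,500 / 6.2965) ≈ 2973.129.

Q* ≈ 2,973.1 coils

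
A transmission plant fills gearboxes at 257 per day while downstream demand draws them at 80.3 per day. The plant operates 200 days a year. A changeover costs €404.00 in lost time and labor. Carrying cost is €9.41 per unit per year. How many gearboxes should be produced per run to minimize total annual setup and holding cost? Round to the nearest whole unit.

Annual demand D = 80.3 × 200 = 16,060.
Production build-up factor (1 − d/p) = 1 − 80.3/257 = 0.6875.
Q* = √(2DS / (H(1 − d/p))) = √(2 × 16,060 × 404 / (9.41 × 0.6875)).
= √(12,976,480 / 6.4698) ≈ 1416.224.

Q* ≈ 1,416 gearboxes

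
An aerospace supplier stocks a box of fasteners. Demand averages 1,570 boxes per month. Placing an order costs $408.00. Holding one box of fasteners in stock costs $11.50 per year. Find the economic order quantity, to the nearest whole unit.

Q* ≈ 1,156 boxes

Annual demand D = 1,570 × 12 = 18,840.
EOQ = √(2DS / H) = √(2 × 18,840 × 408 / 11.5).
= √(15,373,440 / 11.5) = √1,336,820.8696 ≈ 1156.210.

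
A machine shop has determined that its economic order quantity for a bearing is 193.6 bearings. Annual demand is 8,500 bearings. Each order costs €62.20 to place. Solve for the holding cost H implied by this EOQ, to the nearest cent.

H ≈ €28.21

The basic EOQ model gives Q* = √(2DS/H); rearrange for the unknown.
From Q* = √(2DS/H): H = 2DS / Q*² = 2 × 8,500 × 62.2 / 193.6² = 28.2117.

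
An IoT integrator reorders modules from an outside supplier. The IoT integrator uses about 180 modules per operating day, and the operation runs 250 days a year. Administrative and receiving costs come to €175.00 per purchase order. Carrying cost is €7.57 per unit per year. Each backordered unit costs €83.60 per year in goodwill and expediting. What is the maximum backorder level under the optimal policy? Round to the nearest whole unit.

Annual demand D = 180 × 250 = 45,000.
With planned backorders, Q* = √(2DS/H) · √((H+B)/B).
√(2DS/H) = √(2 × 45,000 × 175 / 7.57) = 1442.422.
√((H+B)/B) = √((7.57+83.6)/83.6) = 1.0443.
Q* ≈ 1506.313.
S* = Q* · H/(H+B) = 1506.313 × 7.57/91.17 ≈ 125.072.

S* ≈ 125 modules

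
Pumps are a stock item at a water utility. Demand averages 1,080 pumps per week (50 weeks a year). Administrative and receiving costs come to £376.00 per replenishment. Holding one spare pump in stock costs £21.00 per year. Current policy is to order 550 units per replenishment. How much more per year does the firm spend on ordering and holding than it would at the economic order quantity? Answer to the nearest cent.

Extra cost ≈ £13,489.17 per year

Annual demand D = 1,080 × 50 = 54,000.
EOQ = √(2DS/H) = √(2 × 54,000 × 376 / 21) ≈ 1390.58.
Cost at Q* = (D/Q*)S + (Q*/2)H = √(2DSH) ≈ £29,202.19.
Cost at Q = 550: (54,000/550)×376 + (550/2)×21 = £36,916.36 + £5,775.00 = £42,691.36.
Excess = £42,691.36 − £29,202.19 = £13,489.17.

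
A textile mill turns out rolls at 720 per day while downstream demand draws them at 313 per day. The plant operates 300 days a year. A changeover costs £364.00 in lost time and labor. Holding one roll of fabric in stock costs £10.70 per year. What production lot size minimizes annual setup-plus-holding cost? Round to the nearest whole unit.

Q* ≈ 3,362 rolls

Annual demand D = 313 × 300 = 93,900.
Production build-up factor (1 − d/p) = 1 − 313/720 = 0.5653.
Q* = √(2DS / (H(1 − d/p))) = √(2 × 93,900 × 364 / (10.7 × 0.5653)).
= √(68,359,200 / 6.0485) ≈ 3361.829.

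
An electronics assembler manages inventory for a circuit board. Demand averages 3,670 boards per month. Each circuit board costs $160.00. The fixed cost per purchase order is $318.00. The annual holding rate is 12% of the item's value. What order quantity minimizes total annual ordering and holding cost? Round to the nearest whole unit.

Q* ≈ 1,208 boards

Annual demand D = 3,670 × 12 = 44,040.
Holding cost H = 0.12 × $160.00 = $19.2000 per unit per year.
EOQ = √(2DS / H) = √(2 × 44,040 × 318 / 19.2).
= √(28,009,440 / 19.2) = √1,458,825 ≈ 1207.818.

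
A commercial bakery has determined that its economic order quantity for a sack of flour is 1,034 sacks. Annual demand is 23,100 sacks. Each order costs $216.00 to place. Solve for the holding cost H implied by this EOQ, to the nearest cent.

H ≈ $9.33

Squaring Q* = √(2DS/H) gives Q*² = 2DS/H.
From Q* = √(2DS/H): H = 2DS / Q*² = 2 × 23,100 × 216 / 1,034² = 9.3337.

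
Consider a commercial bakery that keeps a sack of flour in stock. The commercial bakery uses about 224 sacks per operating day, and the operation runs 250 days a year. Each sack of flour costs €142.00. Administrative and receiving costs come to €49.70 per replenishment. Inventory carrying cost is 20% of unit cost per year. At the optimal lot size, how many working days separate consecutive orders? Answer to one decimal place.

T ≈ 2.0 days

Annual demand D = 224 × 250 = 56,000.
Holding cost H = 0.20 × €142.00 = €28.4000 per unit per year.
EOQ = √(2DS/H) = √(2 × 56,000 × 49.7 / 28.4) ≈ 442.72.
Cycle time = Q*/D × 250 = 442.72 / 56,000 × 250 ≈ 1.976 days.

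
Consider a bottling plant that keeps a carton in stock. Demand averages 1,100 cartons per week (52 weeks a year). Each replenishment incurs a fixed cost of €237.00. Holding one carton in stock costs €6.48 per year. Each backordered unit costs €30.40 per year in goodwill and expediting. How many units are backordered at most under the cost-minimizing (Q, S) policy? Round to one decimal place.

Annual demand D = 1,100 × 52 = 57,200.
With planned backorders, Q* = √(2DS/H) · √((H+B)/B).
√(2DS/H) = √(2 × 57,200 × 237 / 6.48) = 2045.501.
√((H+B)/B) = √((6.48+30.4)/30.4) = 1.1014.
Q* ≈ 2252.985.
S* = Q* · H/(H+B) = 2252.985 × 6.48/36.88 ≈ 395.861.

S* ≈ 395.9 cartons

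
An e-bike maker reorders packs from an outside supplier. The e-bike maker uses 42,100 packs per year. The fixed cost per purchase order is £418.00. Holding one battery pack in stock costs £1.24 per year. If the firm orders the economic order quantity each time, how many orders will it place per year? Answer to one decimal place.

N ≈ 7.9 orders per year

Q* = √(2DS/H) = √(2 × 42,100 × 418 / 1.24) ≈ 5327.62.
Orders per year = D / Q* = 42,100 / 5327.62 ≈ 7.902.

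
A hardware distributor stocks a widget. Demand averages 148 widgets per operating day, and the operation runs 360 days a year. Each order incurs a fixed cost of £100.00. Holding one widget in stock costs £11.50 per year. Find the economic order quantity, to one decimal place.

Annual demand D = 148 × 360 = 53,280.
EOQ = √(2DS / H) = √(2 × 53,280 × 100 / 11.5).
= √(10,656,000 / 11.5) = √926,608.6957 ≈ 962.605.

Q* ≈ 962.6 widgets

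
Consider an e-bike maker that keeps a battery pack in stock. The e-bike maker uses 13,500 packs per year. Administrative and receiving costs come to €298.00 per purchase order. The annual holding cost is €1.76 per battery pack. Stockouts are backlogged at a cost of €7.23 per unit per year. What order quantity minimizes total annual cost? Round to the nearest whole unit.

Q* ≈ 2,384 packs

With planned backorders, Q* = √(2DS/H) · √((H+B)/B).
√(2DS/H) = √(2 × 13,500 × 298 / 1.76) = 2138.128.
√((H+B)/B) = √((1.76+7.23)/7.23) = 1.1151.
Q* ≈ 2384.209.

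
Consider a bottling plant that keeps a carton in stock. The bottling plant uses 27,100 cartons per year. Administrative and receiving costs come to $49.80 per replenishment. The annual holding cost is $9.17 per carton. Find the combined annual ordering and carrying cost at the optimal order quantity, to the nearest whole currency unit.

TC* ≈ $4,975

The optimal lot size = √(2DS/H) = √(2 × 27,100 × 49.8 / 9.17) ≈ 542.54.
At Q*, ordering cost (D/Q*)S equals holding cost (Q*/2)H, each = √(DSH/2).
Minimum total = √(2DSH) = √(2 × 27,100 × 49.8 × 9.17) ≈ 4975.068.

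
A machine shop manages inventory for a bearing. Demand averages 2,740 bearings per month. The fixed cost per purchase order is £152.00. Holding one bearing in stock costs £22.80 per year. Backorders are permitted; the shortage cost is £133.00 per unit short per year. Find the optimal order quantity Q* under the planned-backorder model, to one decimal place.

Q* ≈ 716.6 bearings

Annual demand D = 2,740 × 12 = 32,880.
With planned backorders, Q* = √(2DS/H) · √((H+B)/B).
√(2DS/H) = √(2 × 32,880 × 152 / 22.8) = 662.118.
√((H+B)/B) = √((22.8+133)/133) = 1.0823.
Q* ≈ 716.627.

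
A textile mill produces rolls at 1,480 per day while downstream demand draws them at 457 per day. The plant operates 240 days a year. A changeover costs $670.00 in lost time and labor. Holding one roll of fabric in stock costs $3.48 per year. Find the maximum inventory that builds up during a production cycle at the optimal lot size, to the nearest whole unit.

Annual demand D = 457 × 240 = 109,680.
Production build-up factor (1 − d/p) = 1 − 457/1,480 = 0.6912.
Q* = √(2DS / (H(1 − d/p))) = √(2 × 109,680 × 670 / (3.48 × 0.6912)).
= √(146,971,200 / 2.4054) ≈ 7816.630.
Maximum inventory = Q*(1 − d/p) = 7816.630 × 0.6912 ≈ 5402.981.

I_max ≈ 5,403 rolls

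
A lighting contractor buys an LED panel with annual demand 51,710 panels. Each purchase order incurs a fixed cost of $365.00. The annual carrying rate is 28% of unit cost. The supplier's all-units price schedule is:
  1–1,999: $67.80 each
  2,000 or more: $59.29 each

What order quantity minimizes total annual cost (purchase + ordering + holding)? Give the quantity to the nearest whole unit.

Holding cost per unit per year at price C is H = 0.28·C.
Candidates are each tier's EOQ (if it falls in that tier) and each price-break quantity.
EOQ at $67.80 = 1410.1 (feasible in tier 1): TC = 51,710×$67.80 + (51,710/1410.1)×365 + (1410.1/2)×0.28×$67.80 = $3,532,707.64.
EOQ at $59.29 = 1507.9 < 2000, so use break Q=2000: TC = 51,710×$59.29 + (51,710/2000.0)×365 + (2000.0/2)×0.28×$59.29 = $3,091,924.18.
Lowest total cost is $3,091,924.18 at Q = 2000.0.

Q* ≈ 2,000 panels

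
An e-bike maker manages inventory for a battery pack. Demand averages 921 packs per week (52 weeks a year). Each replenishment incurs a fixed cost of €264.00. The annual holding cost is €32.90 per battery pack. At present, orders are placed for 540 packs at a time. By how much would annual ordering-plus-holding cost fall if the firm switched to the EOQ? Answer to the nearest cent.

Annual demand D = 921 × 52 = 47,892.
EOQ = √(2DS/H) = √(2 × 47,892 × 264 / 32.9) ≈ 876.70.
Cost at Q* = (D/Q*)S + (Q*/2)H = √(2DSH) ≈ €28,843.40.
Cost at Q = 540: (47,892/540)×264 + (540/2)×32.9 = €23,413.87 + €8,883.00 = €32,296.87.
Excess = €32,296.87 − €28,843.40 = €3,453.47.

Extra cost ≈ €3,453.47 per year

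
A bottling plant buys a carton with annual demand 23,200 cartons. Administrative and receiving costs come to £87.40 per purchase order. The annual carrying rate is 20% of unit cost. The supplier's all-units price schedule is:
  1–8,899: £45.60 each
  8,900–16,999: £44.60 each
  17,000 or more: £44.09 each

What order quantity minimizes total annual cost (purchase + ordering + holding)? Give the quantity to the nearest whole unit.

Holding cost per unit per year at price C is H = 0.20·C.
Evaluate total cost at each tier's feasible EOQ or, if the EOQ is below the tier, at the tier's minimum quantity.
EOQ at £45.60 = 666.8 (feasible in tier 1): TC = 23,200×£45.60 + (23,200/666.8)×87.4 + (666.8/2)×0.20×£45.60 = £1,064,001.52.
EOQ at £44.60 = 674.3 < 8900, so use break Q=8900: TC = 23,200×£44.60 + (23,200/8900.0)×87.4 + (8900.0/2)×0.20×£44.60 = £1,074,641.83.
EOQ at £44.09 = 678.2 < 17000, so use break Q=17000: TC = 23,200×£44.09 + (23,200/17000.0)×87.4 + (17000.0/2)×0.20×£44.09 = £1,097,960.28.
Lowest total cost is £1,064,001.52 at Q = 666.8.

Q* ≈ 667 cartons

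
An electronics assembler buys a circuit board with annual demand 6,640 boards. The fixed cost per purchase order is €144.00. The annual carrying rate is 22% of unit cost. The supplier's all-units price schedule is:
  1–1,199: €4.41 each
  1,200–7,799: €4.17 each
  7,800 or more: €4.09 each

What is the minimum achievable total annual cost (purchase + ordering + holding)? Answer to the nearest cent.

TC* ≈ €29,013.32

Holding cost per unit per year at price C is H = 0.22·C.
Candidates are each tier's EOQ (if it falls in that tier) and each price-break quantity.
Tier 1 (€4.41): EOQ = 1403.9 exceeds tier's upper bound 1199, so this tier is dominated.
EOQ at €4.17 = 1443.8 (feasible in tier 2): TC = 6,640×€4.17 + (6,640/1443.8)×144 + (1443.8/2)×0.22×€4.17 = €29,013.32.
EOQ at €4.09 = 1457.8 < 7800, so use break Q=7800: TC = 6,640×€4.09 + (6,640/7800.0)×144 + (7800.0/2)×0.22×€4.09 = €30,789.40.
Lowest total cost among the candidates is at Q = 1443.8.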